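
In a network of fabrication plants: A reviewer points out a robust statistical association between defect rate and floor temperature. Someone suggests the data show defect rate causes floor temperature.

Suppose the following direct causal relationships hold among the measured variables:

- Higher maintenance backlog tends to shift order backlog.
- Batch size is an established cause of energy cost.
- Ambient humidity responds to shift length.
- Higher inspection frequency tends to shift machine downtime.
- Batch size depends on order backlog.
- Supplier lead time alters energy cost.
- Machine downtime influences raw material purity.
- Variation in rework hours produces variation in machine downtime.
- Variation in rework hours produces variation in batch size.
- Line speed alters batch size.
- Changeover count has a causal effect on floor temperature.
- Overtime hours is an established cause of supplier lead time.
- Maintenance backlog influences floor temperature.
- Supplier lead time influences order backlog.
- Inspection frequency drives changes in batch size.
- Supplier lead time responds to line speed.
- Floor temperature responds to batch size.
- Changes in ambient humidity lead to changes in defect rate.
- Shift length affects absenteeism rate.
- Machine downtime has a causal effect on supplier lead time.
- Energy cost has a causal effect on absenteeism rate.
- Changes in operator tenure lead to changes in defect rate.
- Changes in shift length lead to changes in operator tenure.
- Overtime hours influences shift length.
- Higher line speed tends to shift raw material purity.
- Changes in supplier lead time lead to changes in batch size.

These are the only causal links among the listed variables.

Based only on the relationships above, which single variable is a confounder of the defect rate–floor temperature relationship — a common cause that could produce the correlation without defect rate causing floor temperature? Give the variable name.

overtime hours

Overtime hours has a causal path to defect rate (overtime hours → shift length → operator tenure → defect rate) and a separate causal path to floor temperature (overtime hours → supplier lead time → batch size → floor temperature), so it is a common cause of both.
No stated relationship gives defect rate a causal route to floor temperature, so the correlation is explained by the shared upstream cause rather than a direct effect.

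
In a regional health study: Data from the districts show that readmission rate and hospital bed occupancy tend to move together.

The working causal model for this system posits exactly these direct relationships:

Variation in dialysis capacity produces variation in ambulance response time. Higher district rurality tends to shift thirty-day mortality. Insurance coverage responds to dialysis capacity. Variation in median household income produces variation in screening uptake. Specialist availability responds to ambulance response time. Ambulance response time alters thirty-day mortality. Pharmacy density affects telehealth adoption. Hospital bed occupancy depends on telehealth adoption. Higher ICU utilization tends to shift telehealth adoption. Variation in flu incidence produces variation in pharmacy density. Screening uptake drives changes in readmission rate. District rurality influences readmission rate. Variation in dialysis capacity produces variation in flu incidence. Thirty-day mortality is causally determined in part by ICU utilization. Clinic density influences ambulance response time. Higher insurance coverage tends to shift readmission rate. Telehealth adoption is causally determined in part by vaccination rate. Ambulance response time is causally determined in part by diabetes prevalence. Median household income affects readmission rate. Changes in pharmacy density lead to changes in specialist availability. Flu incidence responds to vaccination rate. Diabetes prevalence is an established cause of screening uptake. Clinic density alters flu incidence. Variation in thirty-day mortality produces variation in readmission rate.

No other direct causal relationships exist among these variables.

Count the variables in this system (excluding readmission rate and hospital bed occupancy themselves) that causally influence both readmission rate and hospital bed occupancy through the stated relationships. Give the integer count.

The common causes are: ICU utilization (to readmission rate via ICU utilization → thirty-day mortality → readmission rate; to hospital bed occupancy via ICU utilization → telehealth adoption → hospital bed occupancy); clinic density (to readmission rate via clinic density → ambulance response time → thirty-day mortality → readmission rate; to hospital bed occupancy via clinic density → flu incidence → pharmacy density → telehealth adoption → hospital bed occupancy); dialysis capacity (to readmission rate via dialysis capacity → insurance coverage → readmission rate; to hospital bed occupancy via dialysis capacity → flu incidence → pharmacy density → telehealth adoption → hospital bed occupancy).
Every other variable lacks a causal path to at least one of readmission rate and hospital bed occupancy.

3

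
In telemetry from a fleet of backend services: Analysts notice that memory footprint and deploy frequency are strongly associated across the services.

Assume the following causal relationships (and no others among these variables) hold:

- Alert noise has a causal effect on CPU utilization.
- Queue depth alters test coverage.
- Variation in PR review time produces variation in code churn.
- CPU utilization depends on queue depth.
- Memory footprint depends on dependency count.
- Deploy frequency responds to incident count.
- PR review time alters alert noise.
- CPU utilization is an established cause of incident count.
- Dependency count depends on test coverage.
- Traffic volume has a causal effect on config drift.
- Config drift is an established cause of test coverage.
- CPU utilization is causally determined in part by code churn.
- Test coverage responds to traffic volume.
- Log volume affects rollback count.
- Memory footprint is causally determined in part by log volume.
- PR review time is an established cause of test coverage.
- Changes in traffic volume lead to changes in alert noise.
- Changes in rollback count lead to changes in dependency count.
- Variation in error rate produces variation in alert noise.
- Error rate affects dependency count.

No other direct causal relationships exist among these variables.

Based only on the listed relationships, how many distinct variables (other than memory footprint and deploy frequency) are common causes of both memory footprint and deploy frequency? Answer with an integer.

The common causes are: PR review time (to memory footprint via PR review time → test coverage → dependency count → memory footprint; to deploy frequency via PR review time → alert noise → CPU utilization → incident count → deploy frequency); error rate (to memory footprint via error rate → dependency count → memory footprint; to deploy frequency via error rate → alert noise → CPU utilization → incident count → deploy frequency); queue depth (to memory footprint via queue depth → test coverage → dependency count → memory footprint; to deploy frequency via queue depth → CPU utilization → incident count → deploy frequency); traffic volume (to memory footprint via traffic volume → test coverage → dependency count → memory footprint; to deploy frequency via traffic volume → alert noise → CPU utilization → incident count → deploy frequency).
Every other variable lacks a causal path to at least one of memory footprint and deploy frequency.

4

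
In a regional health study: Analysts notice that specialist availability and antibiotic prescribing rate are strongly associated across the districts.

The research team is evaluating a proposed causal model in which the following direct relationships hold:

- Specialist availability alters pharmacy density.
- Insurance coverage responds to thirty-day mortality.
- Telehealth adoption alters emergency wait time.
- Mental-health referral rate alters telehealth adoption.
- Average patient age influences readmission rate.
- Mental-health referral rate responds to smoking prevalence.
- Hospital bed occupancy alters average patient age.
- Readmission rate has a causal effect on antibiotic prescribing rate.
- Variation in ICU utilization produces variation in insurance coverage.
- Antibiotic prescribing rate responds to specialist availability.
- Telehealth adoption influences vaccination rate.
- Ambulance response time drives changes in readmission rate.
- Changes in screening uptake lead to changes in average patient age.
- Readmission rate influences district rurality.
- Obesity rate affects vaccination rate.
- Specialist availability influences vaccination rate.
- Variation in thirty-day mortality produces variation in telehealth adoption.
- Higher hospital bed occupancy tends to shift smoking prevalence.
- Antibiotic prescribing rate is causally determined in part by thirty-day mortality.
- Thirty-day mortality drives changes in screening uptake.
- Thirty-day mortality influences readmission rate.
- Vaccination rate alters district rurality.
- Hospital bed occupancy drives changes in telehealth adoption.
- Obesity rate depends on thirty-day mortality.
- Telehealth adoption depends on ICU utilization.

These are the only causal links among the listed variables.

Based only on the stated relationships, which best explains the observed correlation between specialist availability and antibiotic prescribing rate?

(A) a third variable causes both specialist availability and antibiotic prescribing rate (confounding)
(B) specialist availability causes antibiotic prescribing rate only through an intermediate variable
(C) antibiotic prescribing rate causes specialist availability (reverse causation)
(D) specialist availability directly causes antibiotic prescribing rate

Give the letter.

There is a stated direct causal link specialist availability → antibiotic prescribing rate, and no variable causes both specialist availability and antibiotic prescribing rate, so the correlation reflects direct causation.

D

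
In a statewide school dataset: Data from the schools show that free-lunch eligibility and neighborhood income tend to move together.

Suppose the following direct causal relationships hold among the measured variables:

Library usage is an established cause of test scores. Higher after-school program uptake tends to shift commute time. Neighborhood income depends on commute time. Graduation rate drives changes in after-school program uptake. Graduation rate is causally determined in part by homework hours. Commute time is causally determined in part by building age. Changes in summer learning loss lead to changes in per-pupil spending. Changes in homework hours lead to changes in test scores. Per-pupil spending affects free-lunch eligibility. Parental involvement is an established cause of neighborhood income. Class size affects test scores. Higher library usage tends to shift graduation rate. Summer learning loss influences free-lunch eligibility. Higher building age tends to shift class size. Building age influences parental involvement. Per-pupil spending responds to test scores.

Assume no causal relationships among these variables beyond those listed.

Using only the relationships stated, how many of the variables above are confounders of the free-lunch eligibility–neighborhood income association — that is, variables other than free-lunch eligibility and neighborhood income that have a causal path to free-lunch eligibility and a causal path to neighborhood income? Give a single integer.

3

The common causes are: building age (to free-lunch eligibility via building age → class size → test scores → per-pupil spending → free-lunch eligibility; to neighborhood income via building age → parental involvement → neighborhood income); homework hours (to free-lunch eligibility via homework hours → test scores → per-pupil spending → free-lunch eligibility; to neighborhood income via homework hours → graduation rate → after-school program uptake → commute time → neighborhood income); library usage (to free-lunch eligibility via library usage → test scores → per-pupil spending → free-lunch eligibility; to neighborhood income via library usage → graduation rate → after-school program uptake → commute time → neighborhood income).
Every other variable lacks a causal path to at least one of free-lunch eligibility and neighborhood income.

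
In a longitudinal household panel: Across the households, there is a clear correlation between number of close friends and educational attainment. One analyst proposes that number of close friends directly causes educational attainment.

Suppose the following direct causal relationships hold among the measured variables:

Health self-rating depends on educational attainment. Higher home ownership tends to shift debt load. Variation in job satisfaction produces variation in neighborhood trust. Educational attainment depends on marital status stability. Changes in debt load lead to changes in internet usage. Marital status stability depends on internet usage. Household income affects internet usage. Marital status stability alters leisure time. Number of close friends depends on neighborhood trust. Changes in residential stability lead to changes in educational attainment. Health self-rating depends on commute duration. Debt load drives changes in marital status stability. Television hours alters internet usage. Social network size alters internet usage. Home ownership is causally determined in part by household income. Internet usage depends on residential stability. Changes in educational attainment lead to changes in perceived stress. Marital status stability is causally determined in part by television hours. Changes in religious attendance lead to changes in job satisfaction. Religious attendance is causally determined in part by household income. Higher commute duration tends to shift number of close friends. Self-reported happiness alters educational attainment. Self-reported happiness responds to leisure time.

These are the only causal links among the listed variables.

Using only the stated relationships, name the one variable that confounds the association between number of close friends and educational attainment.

household income

Household income has a causal path to number of close friends (household income → religious attendance → job satisfaction → neighborhood trust → number of close friends) and a separate causal path to educational attainment (household income → internet usage → marital status stability → educational attainment), so it is a common cause of both.
No stated relationship gives number of close friends a causal route to educational attainment, so the correlation is explained by the shared upstream cause rather than a direct effect.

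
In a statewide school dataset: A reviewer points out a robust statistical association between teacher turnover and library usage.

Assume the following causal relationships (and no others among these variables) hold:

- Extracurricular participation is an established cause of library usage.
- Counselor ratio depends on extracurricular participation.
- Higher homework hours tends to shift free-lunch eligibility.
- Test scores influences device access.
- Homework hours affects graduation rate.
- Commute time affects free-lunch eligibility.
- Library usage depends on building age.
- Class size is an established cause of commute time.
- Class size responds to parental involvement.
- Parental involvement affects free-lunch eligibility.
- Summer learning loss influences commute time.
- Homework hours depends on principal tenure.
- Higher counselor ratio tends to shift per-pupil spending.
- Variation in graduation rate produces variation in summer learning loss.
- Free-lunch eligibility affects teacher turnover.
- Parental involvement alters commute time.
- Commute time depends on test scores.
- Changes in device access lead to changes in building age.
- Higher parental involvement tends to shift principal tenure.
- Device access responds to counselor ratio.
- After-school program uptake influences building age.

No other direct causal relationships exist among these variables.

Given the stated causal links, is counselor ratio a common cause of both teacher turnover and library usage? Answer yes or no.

no

Counselor ratio has no stated causal path to teacher turnover. A confounder must cause both variables, so counselor ratio does not qualify.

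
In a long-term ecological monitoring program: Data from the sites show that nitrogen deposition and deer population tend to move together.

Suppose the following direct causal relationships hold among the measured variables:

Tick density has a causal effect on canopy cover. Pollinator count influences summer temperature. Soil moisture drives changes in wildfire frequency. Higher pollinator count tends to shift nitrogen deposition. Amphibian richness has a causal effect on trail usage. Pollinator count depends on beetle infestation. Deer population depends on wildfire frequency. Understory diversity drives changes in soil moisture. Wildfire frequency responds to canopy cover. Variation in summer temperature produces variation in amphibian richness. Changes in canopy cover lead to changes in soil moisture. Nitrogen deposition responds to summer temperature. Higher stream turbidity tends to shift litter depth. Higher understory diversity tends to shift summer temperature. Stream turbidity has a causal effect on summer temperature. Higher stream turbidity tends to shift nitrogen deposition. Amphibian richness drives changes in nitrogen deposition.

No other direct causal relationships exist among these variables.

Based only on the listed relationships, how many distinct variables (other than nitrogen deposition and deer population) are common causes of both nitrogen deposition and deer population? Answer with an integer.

The common causes are: understory diversity (to nitrogen deposition via understory diversity → summer temperature → nitrogen deposition; to deer population via understory diversity → soil moisture → wildfire frequency → deer population).
Every other variable lacks a causal path to at least one of nitrogen deposition and deer population.

1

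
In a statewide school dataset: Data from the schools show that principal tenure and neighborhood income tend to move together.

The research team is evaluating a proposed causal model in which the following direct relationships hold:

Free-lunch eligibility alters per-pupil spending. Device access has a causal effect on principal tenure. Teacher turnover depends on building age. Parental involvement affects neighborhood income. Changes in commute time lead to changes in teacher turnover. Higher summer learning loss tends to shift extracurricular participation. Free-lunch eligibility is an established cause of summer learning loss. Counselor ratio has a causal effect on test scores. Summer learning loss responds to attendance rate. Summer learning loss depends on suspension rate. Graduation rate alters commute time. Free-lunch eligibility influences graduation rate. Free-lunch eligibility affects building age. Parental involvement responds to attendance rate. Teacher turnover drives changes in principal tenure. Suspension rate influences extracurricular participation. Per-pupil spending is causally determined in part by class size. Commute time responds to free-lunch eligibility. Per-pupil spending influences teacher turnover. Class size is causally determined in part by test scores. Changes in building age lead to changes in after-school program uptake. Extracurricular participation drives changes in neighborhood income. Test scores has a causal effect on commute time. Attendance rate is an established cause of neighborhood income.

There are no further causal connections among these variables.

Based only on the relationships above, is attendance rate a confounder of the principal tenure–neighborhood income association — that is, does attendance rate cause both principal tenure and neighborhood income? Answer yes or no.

no

Attendance rate has no stated causal path to principal tenure. A confounder must cause both variables, so attendance rate does not qualify.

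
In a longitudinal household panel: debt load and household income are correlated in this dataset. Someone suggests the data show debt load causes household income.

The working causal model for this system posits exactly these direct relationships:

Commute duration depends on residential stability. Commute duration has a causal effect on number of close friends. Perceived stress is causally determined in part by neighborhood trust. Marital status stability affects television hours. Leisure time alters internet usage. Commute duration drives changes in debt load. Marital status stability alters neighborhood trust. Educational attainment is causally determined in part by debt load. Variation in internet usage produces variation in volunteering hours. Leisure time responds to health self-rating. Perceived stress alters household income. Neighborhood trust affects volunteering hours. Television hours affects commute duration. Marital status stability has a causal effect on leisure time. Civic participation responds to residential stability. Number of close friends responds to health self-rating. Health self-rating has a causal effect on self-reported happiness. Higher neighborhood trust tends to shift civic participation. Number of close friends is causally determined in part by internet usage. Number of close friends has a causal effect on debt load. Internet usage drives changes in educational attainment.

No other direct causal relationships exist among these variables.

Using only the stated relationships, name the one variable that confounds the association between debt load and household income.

Marital status stability has a causal path to debt load (marital status stability → television hours → commute duration → debt load) and a separate causal path to household income (marital status stability → neighborhood trust → perceived stress → household income), so it is a common cause of both.
No stated relationship gives debt load a causal route to household income, so the correlation is explained by the shared upstream cause rather than a direct effect.

marital status stability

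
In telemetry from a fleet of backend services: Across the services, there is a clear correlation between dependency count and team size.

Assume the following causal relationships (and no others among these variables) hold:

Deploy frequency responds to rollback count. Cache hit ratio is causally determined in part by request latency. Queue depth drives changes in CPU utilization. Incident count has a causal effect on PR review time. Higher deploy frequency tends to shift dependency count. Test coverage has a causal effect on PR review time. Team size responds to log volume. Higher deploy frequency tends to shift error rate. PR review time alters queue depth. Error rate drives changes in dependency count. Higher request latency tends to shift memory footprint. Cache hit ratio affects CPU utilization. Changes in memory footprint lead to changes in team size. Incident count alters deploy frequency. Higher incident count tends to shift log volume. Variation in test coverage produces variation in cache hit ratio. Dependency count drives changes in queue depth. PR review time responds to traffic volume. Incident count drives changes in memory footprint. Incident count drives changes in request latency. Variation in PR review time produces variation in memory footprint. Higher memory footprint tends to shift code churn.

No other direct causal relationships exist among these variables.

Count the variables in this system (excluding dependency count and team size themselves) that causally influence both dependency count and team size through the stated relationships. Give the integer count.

The common causes are: incident count (to dependency count via incident count → deploy frequency → dependency count; to team size via incident count → memory footprint → team size).
Every other variable lacks a causal path to at least one of dependency count and team size.

1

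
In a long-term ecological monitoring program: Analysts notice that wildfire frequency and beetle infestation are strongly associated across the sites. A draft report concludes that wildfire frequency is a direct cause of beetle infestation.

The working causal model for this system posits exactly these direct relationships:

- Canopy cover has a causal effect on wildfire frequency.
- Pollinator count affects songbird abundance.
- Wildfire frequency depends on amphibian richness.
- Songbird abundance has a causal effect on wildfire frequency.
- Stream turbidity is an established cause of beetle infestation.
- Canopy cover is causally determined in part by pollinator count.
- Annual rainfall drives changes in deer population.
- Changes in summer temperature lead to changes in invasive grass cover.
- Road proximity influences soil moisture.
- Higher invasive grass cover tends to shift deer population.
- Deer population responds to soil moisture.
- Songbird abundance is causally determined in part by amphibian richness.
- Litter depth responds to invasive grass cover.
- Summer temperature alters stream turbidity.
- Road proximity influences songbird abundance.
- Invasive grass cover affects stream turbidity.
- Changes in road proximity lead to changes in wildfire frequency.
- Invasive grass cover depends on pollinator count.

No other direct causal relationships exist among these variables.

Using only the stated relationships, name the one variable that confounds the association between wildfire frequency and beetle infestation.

Pollinator count has a causal path to wildfire frequency (pollinator count → canopy cover → wildfire frequency) and a separate causal path to beetle infestation (pollinator count → invasive grass cover → stream turbidity → beetle infestation), so it is a common cause of both.
No stated relationship gives wildfire frequency a causal route to beetle infestation, so the correlation is explained by the shared upstream cause rather than a direct effect.

pollinator count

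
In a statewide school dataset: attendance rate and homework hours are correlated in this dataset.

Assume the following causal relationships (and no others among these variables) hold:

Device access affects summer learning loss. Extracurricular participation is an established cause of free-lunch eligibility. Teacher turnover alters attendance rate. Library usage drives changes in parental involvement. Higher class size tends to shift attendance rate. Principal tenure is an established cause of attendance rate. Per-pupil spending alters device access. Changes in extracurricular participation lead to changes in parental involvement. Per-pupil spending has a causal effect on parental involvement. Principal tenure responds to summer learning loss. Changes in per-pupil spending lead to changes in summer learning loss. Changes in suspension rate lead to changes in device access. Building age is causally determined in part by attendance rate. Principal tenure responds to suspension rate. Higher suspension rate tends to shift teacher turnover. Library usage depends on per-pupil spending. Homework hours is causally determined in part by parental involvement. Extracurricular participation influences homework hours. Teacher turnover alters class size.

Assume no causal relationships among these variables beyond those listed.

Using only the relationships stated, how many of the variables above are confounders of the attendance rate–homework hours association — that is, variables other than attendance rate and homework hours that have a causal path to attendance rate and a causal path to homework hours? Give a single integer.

The common causes are: per-pupil spending (to attendance rate via per-pupil spending → summer learning loss → principal tenure → attendance rate; to homework hours via per-pupil spending → parental involvement → homework hours).
Every other variable lacks a causal path to at least one of attendance rate and homework hours.

1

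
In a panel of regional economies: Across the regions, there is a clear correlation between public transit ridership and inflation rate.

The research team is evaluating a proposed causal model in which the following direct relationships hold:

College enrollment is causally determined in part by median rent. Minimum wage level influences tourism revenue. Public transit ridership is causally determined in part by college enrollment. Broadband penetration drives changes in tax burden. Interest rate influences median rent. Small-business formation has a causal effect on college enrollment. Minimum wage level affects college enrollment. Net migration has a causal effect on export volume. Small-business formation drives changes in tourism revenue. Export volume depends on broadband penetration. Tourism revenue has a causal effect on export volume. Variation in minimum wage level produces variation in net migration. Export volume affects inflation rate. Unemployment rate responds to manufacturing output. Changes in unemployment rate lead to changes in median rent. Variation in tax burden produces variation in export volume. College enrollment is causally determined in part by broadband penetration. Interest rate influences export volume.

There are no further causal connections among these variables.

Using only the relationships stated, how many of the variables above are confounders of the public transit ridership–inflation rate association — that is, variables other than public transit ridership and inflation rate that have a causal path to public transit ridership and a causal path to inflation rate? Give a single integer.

4

The common causes are: broadband penetration (to public transit ridership via broadband penetration → college enrollment → public transit ridership; to inflation rate via broadband penetration → export volume → inflation rate); interest rate (to public transit ridership via interest rate → median rent → college enrollment → public transit ridership; to inflation rate via interest rate → export volume → inflation rate); minimum wage level (to public transit ridership via minimum wage level → college enrollment → public transit ridership; to inflation rate via minimum wage level → net migration → export volume → inflation rate); small-business formation (to public transit ridership via small-business formation → college enrollment → public transit ridership; to inflation rate via small-business formation → tourism revenue → export volume → inflation rate).
Every other variable lacks a causal path to at least one of public transit ridership and inflation rate.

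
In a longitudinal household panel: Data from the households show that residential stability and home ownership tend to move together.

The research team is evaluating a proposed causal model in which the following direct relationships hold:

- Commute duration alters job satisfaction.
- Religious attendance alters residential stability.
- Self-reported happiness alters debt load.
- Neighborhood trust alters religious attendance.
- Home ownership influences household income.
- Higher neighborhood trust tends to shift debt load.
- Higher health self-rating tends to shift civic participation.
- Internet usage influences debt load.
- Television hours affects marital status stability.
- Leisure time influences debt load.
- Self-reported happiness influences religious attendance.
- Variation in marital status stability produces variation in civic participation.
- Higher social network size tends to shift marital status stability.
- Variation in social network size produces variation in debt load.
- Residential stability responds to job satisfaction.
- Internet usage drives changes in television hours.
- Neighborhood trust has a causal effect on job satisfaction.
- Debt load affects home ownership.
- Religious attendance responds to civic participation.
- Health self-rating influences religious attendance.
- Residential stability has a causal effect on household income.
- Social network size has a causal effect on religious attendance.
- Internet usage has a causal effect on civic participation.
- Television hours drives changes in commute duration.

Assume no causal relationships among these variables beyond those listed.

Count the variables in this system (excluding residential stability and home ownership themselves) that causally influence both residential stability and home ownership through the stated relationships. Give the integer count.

The common causes are: internet usage (to residential stability via internet usage → civic participation → religious attendance → residential stability; to home ownership via internet usage → debt load → home ownership); neighborhood trust (to residential stability via neighborhood trust → religious attendance → residential stability; to home ownership via neighborhood trust → debt load → home ownership); self-reported happiness (to residential stability via self-reported happiness → religious attendance → residential stability; to home ownership via self-reported happiness → debt load → home ownership); social network size (to residential stability via social network size → religious attendance → residential stability; to home ownership via social network size → debt load → home ownership).
Every other variable lacks a causal path to at least one of residential stability and home ownership.

4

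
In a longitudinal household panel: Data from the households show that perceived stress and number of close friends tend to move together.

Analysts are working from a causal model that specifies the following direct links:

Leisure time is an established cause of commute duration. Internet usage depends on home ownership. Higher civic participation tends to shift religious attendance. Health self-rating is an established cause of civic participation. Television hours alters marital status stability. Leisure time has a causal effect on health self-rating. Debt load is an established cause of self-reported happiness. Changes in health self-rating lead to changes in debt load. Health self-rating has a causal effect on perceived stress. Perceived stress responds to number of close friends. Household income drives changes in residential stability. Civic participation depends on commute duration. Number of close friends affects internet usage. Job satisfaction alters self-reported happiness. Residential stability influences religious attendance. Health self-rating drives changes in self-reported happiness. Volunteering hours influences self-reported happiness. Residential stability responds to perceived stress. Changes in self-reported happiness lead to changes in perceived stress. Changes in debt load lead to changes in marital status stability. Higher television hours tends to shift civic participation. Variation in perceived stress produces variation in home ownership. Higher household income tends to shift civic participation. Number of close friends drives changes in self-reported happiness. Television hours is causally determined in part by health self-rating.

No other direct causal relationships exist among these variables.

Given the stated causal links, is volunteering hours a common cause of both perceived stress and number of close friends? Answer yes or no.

Volunteering hours has no stated causal path to number of close friends. A confounder must cause both variables, so volunteering hours does not qualify.

no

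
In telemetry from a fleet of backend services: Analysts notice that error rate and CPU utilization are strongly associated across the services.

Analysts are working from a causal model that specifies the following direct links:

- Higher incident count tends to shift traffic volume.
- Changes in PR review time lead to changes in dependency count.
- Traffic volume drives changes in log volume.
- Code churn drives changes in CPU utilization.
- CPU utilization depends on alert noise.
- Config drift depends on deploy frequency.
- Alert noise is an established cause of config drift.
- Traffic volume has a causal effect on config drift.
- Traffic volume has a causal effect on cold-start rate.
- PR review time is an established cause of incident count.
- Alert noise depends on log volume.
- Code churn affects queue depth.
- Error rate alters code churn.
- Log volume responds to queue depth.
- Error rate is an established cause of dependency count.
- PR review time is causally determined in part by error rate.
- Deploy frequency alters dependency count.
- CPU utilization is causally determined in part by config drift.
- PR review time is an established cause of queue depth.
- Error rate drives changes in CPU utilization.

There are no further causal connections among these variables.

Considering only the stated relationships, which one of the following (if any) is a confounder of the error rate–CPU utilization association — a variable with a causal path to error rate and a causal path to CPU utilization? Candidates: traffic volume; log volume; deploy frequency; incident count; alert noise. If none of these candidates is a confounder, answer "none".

none

None of the listed candidates has causal paths to both error rate and CPU utilization in the stated relationships, so none is a common cause.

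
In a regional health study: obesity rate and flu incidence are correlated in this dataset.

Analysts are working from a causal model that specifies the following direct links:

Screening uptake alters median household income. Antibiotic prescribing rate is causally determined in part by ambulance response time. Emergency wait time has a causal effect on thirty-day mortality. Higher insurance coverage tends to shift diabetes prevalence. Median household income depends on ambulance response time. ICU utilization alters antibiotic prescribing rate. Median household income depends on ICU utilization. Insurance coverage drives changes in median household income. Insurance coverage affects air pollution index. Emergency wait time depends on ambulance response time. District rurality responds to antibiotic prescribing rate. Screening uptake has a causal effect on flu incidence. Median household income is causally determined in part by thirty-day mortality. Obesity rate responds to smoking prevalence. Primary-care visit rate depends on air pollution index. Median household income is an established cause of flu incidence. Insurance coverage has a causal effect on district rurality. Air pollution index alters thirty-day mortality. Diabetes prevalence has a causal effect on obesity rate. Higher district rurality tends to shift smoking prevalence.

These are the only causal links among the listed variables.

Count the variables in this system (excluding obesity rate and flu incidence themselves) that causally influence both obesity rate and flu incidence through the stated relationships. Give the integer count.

3

The common causes are: ICU utilization (to obesity rate via ICU utilization → antibiotic prescribing rate → district rurality → smoking prevalence → obesity rate; to flu incidence via ICU utilization → median household income → flu incidence); ambulance response time (to obesity rate via ambulance response time → antibiotic prescribing rate → district rurality → smoking prevalence → obesity rate; to flu incidence via ambulance response time → median household income → flu incidence); insurance coverage (to obesity rate via insurance coverage → diabetes prevalence → obesity rate; to flu incidence via insurance coverage → median household income → flu incidence).
Every other variable lacks a causal path to at least one of obesity rate and flu incidence.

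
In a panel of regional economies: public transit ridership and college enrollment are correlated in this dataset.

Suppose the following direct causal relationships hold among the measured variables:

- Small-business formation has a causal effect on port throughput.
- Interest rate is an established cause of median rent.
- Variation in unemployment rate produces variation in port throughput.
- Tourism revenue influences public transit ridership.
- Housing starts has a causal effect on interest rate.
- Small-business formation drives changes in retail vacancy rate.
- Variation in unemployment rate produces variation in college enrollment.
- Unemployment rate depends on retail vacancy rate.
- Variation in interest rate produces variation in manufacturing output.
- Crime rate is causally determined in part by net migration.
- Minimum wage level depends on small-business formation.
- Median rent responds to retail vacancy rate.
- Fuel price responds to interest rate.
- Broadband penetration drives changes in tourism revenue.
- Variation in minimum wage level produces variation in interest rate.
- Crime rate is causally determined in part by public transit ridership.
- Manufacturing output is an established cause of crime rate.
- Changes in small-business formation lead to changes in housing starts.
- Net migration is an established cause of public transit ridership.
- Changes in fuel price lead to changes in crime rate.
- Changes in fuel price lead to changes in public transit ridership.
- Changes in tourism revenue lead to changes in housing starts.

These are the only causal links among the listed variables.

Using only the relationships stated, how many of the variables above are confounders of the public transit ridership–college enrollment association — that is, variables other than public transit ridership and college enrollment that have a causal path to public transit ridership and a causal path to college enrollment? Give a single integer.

The common causes are: small-business formation (to public transit ridership via small-business formation → minimum wage level → interest rate → fuel price → public transit ridership; to college enrollment via small-business formation → retail vacancy rate → unemployment rate → college enrollment).
Every other variable lacks a causal path to at least one of public transit ridership and college enrollment.

1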